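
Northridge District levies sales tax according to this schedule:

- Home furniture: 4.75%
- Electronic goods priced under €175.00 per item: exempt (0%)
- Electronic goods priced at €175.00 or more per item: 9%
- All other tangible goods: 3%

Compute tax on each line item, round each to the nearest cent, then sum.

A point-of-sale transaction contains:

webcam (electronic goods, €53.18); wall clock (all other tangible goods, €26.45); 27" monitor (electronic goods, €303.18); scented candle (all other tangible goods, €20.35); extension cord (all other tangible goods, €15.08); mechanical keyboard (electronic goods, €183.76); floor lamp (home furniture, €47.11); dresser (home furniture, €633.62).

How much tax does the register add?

€78.02

Webcam €53.18: electronic goods, under €175.00 → 0% → €0.00
Wall clock €26.45: all other tangible goods → 3% → €0.79
27" monitor €303.18: electronic goods, €175.00 or more → 9% → €27.29
Scented candle €20.35: all other tangible goods → 3% → €0.61
Extension cord €15.08: all other tangible goods → 3% → €0.45
Mechanical keyboard €183.76: electronic goods, €175.00 or more → 9% → €16.54
Floor lamp €47.11: home furniture → 4.75% → €2.24
Dresser €633.62: home furniture → 4.75% → €30.10
Total tax = €0.79 + €27.29 + €0.61 + €0.45 + €16.54 + €2.24 + €30.10 = €78.02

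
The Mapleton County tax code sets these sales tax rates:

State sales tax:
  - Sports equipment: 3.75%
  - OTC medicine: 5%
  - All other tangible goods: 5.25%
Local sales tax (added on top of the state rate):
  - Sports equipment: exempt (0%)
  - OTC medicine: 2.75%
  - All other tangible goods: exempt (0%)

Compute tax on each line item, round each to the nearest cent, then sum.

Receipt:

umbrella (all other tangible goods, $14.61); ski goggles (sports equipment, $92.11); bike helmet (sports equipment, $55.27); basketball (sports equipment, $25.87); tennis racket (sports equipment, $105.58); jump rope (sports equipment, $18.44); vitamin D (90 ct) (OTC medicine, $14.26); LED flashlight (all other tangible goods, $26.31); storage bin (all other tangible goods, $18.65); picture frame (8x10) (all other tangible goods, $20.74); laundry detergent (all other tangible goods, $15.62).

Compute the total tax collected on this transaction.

$17.29

Umbrella $14.61: all other tangible goods → 5.25% + 0% local = 5.25% → $0.77
Ski goggles $92.11: sports equipment → 3.75% + 0% local = 3.75% → $3.45
Bike helmet $55.27: sports equipment → 3.75% + 0% local = 3.75% → $2.07
Basketball $25.87: sports equipment → 3.75% + 0% local = 3.75% → $0.97
Tennis racket $105.58: sports equipment → 3.75% + 0% local = 3.75% → $3.96
Jump rope $18.44: sports equipment → 3.75% + 0% local = 3.75% → $0.69
Vitamin D (90 ct) $14.26: OTC medicine → 5% + 2.75% local = 7.75% → $1.11
LED flashlight $26.31: all other tangible goods → 5.25% + 0% local = 5.25% → $1.38
Storage bin $18.65: all other tangible goods → 5.25% + 0% local = 5.25% → $0.98
Picture frame (8x10) $20.74: all other tangible goods → 5.25% + 0% local = 5.25% → $1.09
Laundry detergent $15.62: all other tangible goods → 5.25% + 0% local = 5.25% → $0.82
Total tax = $0.77 + $3.45 + $2.07 + $0.97 + $3.96 + $0.69 + $1.11 + $1.38 + $0.98 + $1.09 + $0.82 = $17.29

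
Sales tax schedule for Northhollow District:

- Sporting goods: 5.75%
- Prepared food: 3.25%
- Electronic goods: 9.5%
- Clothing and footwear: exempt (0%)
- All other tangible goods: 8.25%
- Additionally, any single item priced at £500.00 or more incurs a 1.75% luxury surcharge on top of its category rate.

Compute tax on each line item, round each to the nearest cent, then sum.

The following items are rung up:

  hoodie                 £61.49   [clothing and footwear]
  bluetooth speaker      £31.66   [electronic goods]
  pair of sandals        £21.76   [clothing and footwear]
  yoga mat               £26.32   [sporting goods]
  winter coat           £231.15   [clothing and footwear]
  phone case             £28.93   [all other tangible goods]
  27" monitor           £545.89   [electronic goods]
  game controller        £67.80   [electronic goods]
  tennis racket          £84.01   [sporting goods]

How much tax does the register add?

£79.59

Hoodie £61.49: clothing and footwear → 0% → £0.00
Bluetooth speaker £31.66: electronic goods → 9.5% → £3.01
Pair of sandals £21.76: clothing and footwear → 0% → £0.00
Yoga mat £26.32: sporting goods → 5.75% → £1.51
Winter coat £231.15: clothing and footwear → 0% → £0.00
Phone case £28.93: all other tangible goods → 8.25% → £2.39
27" monitor £545.89: electronic goods → 9.5% + 1.75% surcharge = 11.25% → £61.41
Game controller £67.80: electronic goods → 9.5% → £6.44
Tennis racket £84.01: sporting goods → 5.75% → £4.83
Total tax = £3.01 + £1.51 + £2.39 + £61.41 + £6.44 + £4.83 = £79.59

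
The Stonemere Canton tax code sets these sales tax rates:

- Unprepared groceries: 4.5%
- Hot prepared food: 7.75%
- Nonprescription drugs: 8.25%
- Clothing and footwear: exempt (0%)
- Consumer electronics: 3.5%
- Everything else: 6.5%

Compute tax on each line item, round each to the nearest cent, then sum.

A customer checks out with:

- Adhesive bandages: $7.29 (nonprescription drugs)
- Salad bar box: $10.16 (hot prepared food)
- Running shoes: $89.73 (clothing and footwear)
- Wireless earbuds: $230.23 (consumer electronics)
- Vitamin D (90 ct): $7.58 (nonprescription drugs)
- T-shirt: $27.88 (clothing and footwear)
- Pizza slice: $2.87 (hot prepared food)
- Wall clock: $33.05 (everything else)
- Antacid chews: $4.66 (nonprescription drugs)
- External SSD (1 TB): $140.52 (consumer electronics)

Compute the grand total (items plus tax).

$571.72

Adhesive bandages $7.29: nonprescription drugs → 8.25% → $0.60
Salad bar box $10.16: hot prepared food → 7.75% → $0.79
Running shoes $89.73: clothing and footwear → 0% → $0.00
Wireless earbuds $230.23: consumer electronics → 3.5% → $8.06
Vitamin D (90 ct) $7.58: nonprescription drugs → 8.25% → $0.63
T-shirt $27.88: clothing and footwear → 0% → $0.00
Pizza slice $2.87: hot prepared food → 7.75% → $0.22
Wall clock $33.05: everything else → 6.5% → $2.15
Antacid chews $4.66: nonprescription drugs → 8.25% → $0.38
External SSD (1 TB) $140.52: consumer electronics → 3.5% → $4.92
Subtotal = $553.97; tax = $17.75; total due = $571.72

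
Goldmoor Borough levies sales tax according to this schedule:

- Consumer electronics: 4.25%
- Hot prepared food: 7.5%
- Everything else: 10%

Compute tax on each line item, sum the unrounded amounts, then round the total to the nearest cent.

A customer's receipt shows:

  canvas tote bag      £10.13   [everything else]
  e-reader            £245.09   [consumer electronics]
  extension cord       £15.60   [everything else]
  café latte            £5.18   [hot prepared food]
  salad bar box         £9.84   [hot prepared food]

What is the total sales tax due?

Canvas tote bag £10.13: everything else → 10% → £1.013
E-reader £245.09: consumer electronics → 4.25% → £10.416325
Extension cord £15.60: everything else → 10% → £1.56
Café latte £5.18: hot prepared food → 7.5% → £0.3885
Salad bar box £9.84: hot prepared food → 7.5% → £0.738
Unrounded tax sum = £14.115825 → £14.12

£14.12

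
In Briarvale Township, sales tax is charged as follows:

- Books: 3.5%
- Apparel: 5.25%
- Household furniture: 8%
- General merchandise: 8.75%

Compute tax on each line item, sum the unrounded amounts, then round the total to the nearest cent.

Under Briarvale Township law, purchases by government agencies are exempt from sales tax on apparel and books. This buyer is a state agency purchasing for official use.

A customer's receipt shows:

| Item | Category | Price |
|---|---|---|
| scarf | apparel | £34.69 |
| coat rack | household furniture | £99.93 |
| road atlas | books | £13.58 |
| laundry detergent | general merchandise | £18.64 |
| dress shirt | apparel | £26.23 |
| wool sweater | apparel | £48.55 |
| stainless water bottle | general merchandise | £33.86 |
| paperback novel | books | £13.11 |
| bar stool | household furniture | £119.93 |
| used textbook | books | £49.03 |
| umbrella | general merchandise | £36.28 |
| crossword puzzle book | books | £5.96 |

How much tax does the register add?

Scarf £34.69: apparel, buyer-exempt → 0% → £0.00
Coat rack £99.93: household furniture → 8% → £7.9944
Road atlas £13.58: books, buyer-exempt → 0% → £0.00
Laundry detergent £18.64: general merchandise → 8.75% → £1.631
Dress shirt £26.23: apparel, buyer-exempt → 0% → £0.00
Wool sweater £48.55: apparel, buyer-exempt → 0% → £0.00
Stainless water bottle £33.86: general merchandise → 8.75% → £2.96275
Paperback novel £13.11: books, buyer-exempt → 0% → £0.00
Bar stool £119.93: household furniture → 8% → £9.5944
Used textbook £49.03: books, buyer-exempt → 0% → £0.00
Umbrella £36.28: general merchandise → 8.75% → £3.1745
Crossword puzzle book £5.96: books, buyer-exempt → 0% → £0.00
Unrounded tax sum = £25.35705 → £25.36

£25.36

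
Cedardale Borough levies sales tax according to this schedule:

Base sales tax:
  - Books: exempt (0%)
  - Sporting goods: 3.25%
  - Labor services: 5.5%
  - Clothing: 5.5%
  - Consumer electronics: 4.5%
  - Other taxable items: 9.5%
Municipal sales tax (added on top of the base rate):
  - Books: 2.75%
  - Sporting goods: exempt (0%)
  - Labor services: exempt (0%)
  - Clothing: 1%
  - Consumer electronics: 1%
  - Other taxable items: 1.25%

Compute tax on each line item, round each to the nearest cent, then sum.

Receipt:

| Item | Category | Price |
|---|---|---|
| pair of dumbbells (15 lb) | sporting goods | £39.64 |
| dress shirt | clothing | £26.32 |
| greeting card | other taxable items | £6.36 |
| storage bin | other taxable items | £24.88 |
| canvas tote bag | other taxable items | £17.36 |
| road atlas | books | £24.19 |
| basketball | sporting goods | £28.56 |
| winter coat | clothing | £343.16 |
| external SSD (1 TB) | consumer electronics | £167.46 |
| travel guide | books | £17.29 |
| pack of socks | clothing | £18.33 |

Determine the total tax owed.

£43.01

Pair of dumbbells (15 lb) £39.64: sporting goods → 3.25% + 0% municipal = 3.25% → £1.29
Dress shirt £26.32: clothing → 5.5% + 1% municipal = 6.5% → £1.71
Greeting card £6.36: other taxable items → 9.5% + 1.25% municipal = 10.75% → £0.68
Storage bin £24.88: other taxable items → 9.5% + 1.25% municipal = 10.75% → £2.67
Canvas tote bag £17.36: other taxable items → 9.5% + 1.25% municipal = 10.75% → £1.87
Road atlas £24.19: books → 0% + 2.75% municipal = 2.75% → £0.67
Basketball £28.56: sporting goods → 3.25% + 0% municipal = 3.25% → £0.93
Winter coat £343.16: clothing → 5.5% + 1% municipal = 6.5% → £22.31
External SSD (1 TB) £167.46: consumer electronics → 4.5% + 1% municipal = 5.5% → £9.21
Travel guide £17.29: books → 0% + 2.75% municipal = 2.75% → £0.48
Pack of socks £18.33: clothing → 5.5% + 1% municipal = 6.5% → £1.19
Total tax = £1.29 + £1.71 + £0.68 + £2.67 + £1.87 + £0.67 + £0.93 + £22.31 + £9.21 + £0.48 + £1.19 = £43.01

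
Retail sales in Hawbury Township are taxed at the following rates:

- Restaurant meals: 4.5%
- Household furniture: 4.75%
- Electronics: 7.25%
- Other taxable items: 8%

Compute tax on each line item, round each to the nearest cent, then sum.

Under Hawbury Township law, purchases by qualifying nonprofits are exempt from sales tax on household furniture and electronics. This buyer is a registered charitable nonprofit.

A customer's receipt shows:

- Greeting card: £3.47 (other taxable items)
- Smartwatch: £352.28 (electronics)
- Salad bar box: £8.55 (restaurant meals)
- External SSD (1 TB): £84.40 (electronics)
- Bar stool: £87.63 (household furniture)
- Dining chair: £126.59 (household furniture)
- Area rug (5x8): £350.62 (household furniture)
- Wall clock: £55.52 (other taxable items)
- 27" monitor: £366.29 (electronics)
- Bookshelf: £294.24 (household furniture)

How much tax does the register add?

Greeting card £3.47: other taxable items → 8% → £0.28
Smartwatch £352.28: electronics, buyer-exempt → 0% → £0.00
Salad bar box £8.55: restaurant meals → 4.5% → £0.38
External SSD (1 TB) £84.40: electronics, buyer-exempt → 0% → £0.00
Bar stool £87.63: household furniture, buyer-exempt → 0% → £0.00
Dining chair £126.59: household furniture, buyer-exempt → 0% → £0.00
Area rug (5x8) £350.62: household furniture, buyer-exempt → 0% → £0.00
Wall clock £55.52: other taxable items → 8% → £4.44
27" monitor £366.29: electronics, buyer-exempt → 0% → £0.00
Bookshelf £294.24: household furniture, buyer-exempt → 0% → £0.00
Total tax = £0.28 + £0.38 + £4.44 = £5.10

£5.10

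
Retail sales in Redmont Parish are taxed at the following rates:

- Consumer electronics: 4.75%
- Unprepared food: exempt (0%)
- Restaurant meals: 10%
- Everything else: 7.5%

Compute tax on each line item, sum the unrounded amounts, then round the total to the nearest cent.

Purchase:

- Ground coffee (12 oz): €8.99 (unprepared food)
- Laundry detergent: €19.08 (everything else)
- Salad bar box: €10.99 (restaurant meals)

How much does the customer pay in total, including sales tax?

€41.59

Ground coffee (12 oz) €8.99: unprepared food → 0% → €0.00
Laundry detergent €19.08: everything else → 7.5% → €1.431
Salad bar box €10.99: restaurant meals → 10% → €1.099
Subtotal = €39.06; unrounded tax = €2.53 → €2.53; total due = €41.59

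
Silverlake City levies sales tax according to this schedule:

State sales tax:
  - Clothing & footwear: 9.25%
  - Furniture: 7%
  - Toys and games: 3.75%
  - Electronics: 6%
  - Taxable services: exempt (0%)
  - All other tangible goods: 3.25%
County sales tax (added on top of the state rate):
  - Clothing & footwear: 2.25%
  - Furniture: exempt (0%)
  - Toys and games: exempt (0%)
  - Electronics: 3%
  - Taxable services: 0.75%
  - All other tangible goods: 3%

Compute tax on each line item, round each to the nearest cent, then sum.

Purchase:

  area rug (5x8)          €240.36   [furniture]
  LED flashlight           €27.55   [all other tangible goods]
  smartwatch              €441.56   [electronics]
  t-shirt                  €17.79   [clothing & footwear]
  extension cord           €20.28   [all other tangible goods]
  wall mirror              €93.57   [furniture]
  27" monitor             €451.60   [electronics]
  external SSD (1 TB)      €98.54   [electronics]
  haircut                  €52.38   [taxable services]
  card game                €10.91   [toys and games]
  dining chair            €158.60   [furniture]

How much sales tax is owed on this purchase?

Area rug (5x8) €240.36: furniture → 7% + 0% county = 7% → €16.83
LED flashlight €27.55: all other tangible goods → 3.25% + 3% county = 6.25% → €1.72
Smartwatch €441.56: electronics → 6% + 3% county = 9% → €39.74
T-shirt €17.79: clothing & footwear → 9.25% + 2.25% county = 11.5% → €2.05
Extension cord €20.28: all other tangible goods → 3.25% + 3% county = 6.25% → €1.27
Wall mirror €93.57: furniture → 7% + 0% county = 7% → €6.55
27" monitor €451.60: electronics → 6% + 3% county = 9% → €40.64
External SSD (1 TB) €98.54: electronics → 6% + 3% county = 9% → €8.87
Haircut €52.38: taxable services → 0% + 0.75% county = 0.75% → €0.39
Card game €10.91: toys and games → 3.75% + 0% county = 3.75% → €0.41
Dining chair €158.60: furniture → 7% + 0% county = 7% → €11.10
Total tax = €16.83 + €1.72 + €39.74 + €2.05 + €1.27 + €6.55 + €40.64 + €8.87 + €0.39 + €0.41 + €11.10 = €129.57

€129.57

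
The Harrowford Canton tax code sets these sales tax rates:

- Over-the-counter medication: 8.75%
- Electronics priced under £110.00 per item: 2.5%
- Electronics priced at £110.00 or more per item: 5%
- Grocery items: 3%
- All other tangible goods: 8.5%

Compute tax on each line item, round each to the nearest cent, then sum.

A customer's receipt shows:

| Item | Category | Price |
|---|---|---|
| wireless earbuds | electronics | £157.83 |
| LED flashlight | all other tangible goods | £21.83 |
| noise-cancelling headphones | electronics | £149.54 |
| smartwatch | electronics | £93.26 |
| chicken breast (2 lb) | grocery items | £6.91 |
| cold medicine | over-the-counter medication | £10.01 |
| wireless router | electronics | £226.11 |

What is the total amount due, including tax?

£697.45

Wireless earbuds £157.83: electronics, £110.00 or more → 5% → £7.89
LED flashlight £21.83: all other tangible goods → 8.5% → £1.86
Noise-cancelling headphones £149.54: electronics, £110.00 or more → 5% → £7.48
Smartwatch £93.26: electronics, under £110.00 → 2.5% → £2.33
Chicken breast (2 lb) £6.91: grocery items → 3% → £0.21
Cold medicine £10.01: over-the-counter medication → 8.75% → £0.88
Wireless router £226.11: electronics, £110.00 or more → 5% → £11.31
Subtotal = £665.49; tax = £31.96; total due = £697.45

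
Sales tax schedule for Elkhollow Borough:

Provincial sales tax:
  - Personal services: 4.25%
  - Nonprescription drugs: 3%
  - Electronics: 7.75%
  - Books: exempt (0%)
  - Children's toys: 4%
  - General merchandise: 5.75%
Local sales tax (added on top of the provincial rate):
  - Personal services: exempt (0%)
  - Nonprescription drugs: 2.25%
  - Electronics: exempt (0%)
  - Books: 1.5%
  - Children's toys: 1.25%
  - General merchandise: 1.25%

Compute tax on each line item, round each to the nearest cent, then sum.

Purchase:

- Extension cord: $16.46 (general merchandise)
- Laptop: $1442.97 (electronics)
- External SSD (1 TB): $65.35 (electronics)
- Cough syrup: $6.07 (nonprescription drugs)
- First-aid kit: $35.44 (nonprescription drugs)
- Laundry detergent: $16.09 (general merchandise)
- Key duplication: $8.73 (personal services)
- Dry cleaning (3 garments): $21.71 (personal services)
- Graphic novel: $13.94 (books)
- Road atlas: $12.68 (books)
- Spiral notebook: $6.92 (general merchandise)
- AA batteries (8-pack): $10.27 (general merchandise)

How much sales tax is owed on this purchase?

Extension cord $16.46: general merchandise → 5.75% + 1.25% local = 7% → $1.15
Laptop $1442.97: electronics → 7.75% + 0% local = 7.75% → $111.83
External SSD (1 TB) $65.35: electronics → 7.75% + 0% local = 7.75% → $5.06
Cough syrup $6.07: nonprescription drugs → 3% + 2.25% local = 5.25% → $0.32
First-aid kit $35.44: nonprescription drugs → 3% + 2.25% local = 5.25% → $1.86
Laundry detergent $16.09: general merchandise → 5.75% + 1.25% local = 7% → $1.13
Key duplication $8.73: personal services → 4.25% + 0% local = 4.25% → $0.37
Dry cleaning (3 garments) $21.71: personal services → 4.25% + 0% local = 4.25% → $0.92
Graphic novel $13.94: books → 0% + 1.5% local = 1.5% → $0.21
Road atlas $12.68: books → 0% + 1.5% local = 1.5% → $0.19
Spiral notebook $6.92: general merchandise → 5.75% + 1.25% local = 7% → $0.48
AA batteries (8-pack) $10.27: general merchandise → 5.75% + 1.25% local = 7% → $0.72
Total tax = $1.15 + $111.83 + $5.06 + $0.32 + $1.86 + $1.13 + $0.37 + $0.92 + $0.21 + $0.19 + $0.48 + $0.72 = $124.24

$124.24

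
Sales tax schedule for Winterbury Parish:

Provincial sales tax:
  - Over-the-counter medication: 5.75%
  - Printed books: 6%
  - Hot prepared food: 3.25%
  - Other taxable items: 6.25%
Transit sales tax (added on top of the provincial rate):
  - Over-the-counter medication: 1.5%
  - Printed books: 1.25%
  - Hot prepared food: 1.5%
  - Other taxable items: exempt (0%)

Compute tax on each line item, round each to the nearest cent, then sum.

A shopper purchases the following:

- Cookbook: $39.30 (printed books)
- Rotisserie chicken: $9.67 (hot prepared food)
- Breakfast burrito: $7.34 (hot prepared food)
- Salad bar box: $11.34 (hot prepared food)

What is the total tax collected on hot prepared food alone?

Rotisserie chicken $9.67: hot prepared food → 3.25% + 1.5% transit = 4.75% → $0.46
Breakfast burrito $7.34: hot prepared food → 3.25% + 1.5% transit = 4.75% → $0.35
Salad bar box $11.34: hot prepared food → 3.25% + 1.5% transit = 4.75% → $0.54
Tax on hot prepared food = $0.46 + $0.35 + $0.54 = $1.35

$1.35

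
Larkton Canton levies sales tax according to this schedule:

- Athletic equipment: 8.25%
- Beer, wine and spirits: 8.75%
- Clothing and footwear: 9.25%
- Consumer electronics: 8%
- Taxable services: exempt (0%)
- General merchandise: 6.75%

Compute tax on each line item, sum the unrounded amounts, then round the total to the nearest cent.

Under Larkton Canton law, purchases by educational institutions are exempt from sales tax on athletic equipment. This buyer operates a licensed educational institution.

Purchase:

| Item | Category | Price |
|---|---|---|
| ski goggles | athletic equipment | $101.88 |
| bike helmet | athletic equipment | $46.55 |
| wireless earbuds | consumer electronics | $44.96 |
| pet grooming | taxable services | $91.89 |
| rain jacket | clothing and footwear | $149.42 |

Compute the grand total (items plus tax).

$452.12

Ski goggles $101.88: athletic equipment, buyer-exempt → 0% → $0.00
Bike helmet $46.55: athletic equipment, buyer-exempt → 0% → $0.00
Wireless earbuds $44.96: consumer electronics → 8% → $3.5968
Pet grooming $91.89: taxable services → 0% → $0.00
Rain jacket $149.42: clothing and footwear → 9.25% → $13.82135
Subtotal = $434.70; unrounded tax = $17.41815 → $17.42; total due = $452.12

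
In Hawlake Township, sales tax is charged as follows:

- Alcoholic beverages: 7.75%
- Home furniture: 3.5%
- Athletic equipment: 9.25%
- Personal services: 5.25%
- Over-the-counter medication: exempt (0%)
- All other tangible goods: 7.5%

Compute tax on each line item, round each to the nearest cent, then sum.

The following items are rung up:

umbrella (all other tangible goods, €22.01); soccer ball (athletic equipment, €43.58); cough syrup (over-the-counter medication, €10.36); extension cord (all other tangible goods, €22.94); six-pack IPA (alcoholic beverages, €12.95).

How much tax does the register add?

Umbrella €22.01: all other tangible goods → 7.5% → €1.65
Soccer ball €43.58: athletic equipment → 9.25% → €4.03
Cough syrup €10.36: over-the-counter medication → 0% → €0.00
Extension cord €22.94: all other tangible goods → 7.5% → €1.72
Six-pack IPA €12.95: alcoholic beverages → 7.75% → €1.00
Total tax = €1.65 + €4.03 + €1.72 + €1.00 = €8.40

€8.40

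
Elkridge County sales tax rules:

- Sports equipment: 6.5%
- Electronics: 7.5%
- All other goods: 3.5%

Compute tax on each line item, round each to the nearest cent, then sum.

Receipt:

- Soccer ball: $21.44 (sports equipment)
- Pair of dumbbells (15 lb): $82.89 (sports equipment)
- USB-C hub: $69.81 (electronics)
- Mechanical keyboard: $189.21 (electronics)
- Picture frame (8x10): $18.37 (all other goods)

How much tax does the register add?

$26.85

Soccer ball $21.44: sports equipment → 6.5% → $1.39
Pair of dumbbells (15 lb) $82.89: sports equipment → 6.5% → $5.39
USB-C hub $69.81: electronics → 7.5% → $5.24
Mechanical keyboard $189.21: electronics → 7.5% → $14.19
Picture frame (8x10) $18.37: all other goods → 3.5% → $0.64
Total tax = $1.39 + $5.39 + $5.24 + $14.19 + $0.64 = $26.85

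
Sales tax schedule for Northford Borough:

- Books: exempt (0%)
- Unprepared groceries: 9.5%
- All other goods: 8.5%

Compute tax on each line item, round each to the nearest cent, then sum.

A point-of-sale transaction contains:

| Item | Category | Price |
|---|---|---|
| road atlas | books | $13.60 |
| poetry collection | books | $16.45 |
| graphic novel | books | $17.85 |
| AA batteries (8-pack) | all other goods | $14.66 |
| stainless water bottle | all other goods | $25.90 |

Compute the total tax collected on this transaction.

Road atlas $13.60: books → 0% → $0.00
Poetry collection $16.45: books → 0% → $0.00
Graphic novel $17.85: books → 0% → $0.00
AA batteries (8-pack) $14.66: all other goods → 8.5% → $1.25
Stainless water bottle $25.90: all other goods → 8.5% → $2.20
Total tax = $1.25 + $2.20 = $3.45

$3.45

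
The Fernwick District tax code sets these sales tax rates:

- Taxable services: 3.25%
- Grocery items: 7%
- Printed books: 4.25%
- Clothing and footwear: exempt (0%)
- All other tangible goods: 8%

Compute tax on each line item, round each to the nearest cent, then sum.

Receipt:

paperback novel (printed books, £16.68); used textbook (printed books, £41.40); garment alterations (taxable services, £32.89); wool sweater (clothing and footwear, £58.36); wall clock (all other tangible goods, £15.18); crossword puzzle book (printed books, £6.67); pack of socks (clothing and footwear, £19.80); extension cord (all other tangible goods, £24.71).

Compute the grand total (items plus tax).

Paperback novel £16.68: printed books → 4.25% → £0.71
Used textbook £41.40: printed books → 4.25% → £1.76
Garment alterations £32.89: taxable services → 3.25% → £1.07
Wool sweater £58.36: clothing and footwear → 0% → £0.00
Wall clock £15.18: all other tangible goods → 8% → £1.21
Crossword puzzle book £6.67: printed books → 4.25% → £0.28
Pack of socks £19.80: clothing and footwear → 0% → £0.00
Extension cord £24.71: all other tangible goods → 8% → £1.98
Subtotal = £215.69; tax = £7.01; total due = £222.70

£222.70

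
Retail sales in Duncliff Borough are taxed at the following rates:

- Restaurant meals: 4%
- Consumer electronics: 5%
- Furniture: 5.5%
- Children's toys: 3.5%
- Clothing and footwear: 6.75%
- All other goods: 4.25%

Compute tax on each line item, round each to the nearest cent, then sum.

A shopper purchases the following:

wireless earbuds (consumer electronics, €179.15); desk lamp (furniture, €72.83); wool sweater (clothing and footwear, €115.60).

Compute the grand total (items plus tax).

€388.35

Wireless earbuds €179.15: consumer electronics → 5% → €8.96
Desk lamp €72.83: furniture → 5.5% → €4.01
Wool sweater €115.60: clothing and footwear → 6.75% → €7.80
Subtotal = €367.58; tax = €20.77; total due = €388.35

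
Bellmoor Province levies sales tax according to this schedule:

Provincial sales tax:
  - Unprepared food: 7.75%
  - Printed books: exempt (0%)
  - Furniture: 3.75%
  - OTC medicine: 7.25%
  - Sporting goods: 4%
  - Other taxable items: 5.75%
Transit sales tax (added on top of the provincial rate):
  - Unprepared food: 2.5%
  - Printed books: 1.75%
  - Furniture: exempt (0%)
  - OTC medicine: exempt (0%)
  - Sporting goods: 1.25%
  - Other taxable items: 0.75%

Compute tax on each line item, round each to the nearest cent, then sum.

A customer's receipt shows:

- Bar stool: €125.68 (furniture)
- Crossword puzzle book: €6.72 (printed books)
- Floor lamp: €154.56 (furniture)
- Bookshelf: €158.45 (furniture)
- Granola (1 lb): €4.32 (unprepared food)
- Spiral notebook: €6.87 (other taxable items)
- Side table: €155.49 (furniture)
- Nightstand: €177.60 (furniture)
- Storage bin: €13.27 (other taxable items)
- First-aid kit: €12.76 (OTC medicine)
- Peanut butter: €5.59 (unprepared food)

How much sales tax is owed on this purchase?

Bar stool €125.68: furniture → 3.75% + 0% transit = 3.75% → €4.71
Crossword puzzle book €6.72: printed books → 0% + 1.75% transit = 1.75% → €0.12
Floor lamp €154.56: furniture → 3.75% + 0% transit = 3.75% → €5.80
Bookshelf €158.45: furniture → 3.75% + 0% transit = 3.75% → €5.94
Granola (1 lb) €4.32: unprepared food → 7.75% + 2.5% transit = 10.25% → €0.44
Spiral notebook €6.87: other taxable items → 5.75% + 0.75% transit = 6.5% → €0.45
Side table €155.49: furniture → 3.75% + 0% transit = 3.75% → €5.83
Nightstand €177.60: furniture → 3.75% + 0% transit = 3.75% → €6.66
Storage bin €13.27: other taxable items → 5.75% + 0.75% transit = 6.5% → €0.86
First-aid kit €12.76: OTC medicine → 7.25% + 0% transit = 7.25% → €0.93
Peanut butter €5.59: unprepared food → 7.75% + 2.5% transit = 10.25% → €0.57
Total tax = €4.71 + €0.12 + €5.80 + €5.94 + €0.44 + €0.45 + €5.83 + €6.66 + €0.86 + €0.93 + €0.57 = €32.31

€32.31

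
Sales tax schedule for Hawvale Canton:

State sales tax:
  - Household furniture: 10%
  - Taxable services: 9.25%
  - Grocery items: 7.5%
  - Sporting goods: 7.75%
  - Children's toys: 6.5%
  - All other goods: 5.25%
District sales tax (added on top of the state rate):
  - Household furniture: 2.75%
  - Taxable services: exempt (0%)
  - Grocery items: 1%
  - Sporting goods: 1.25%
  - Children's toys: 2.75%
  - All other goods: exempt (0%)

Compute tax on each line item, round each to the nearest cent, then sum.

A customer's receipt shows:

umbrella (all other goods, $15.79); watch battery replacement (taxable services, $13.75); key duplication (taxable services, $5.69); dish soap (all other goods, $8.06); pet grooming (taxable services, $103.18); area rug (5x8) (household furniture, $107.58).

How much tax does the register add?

Umbrella $15.79: all other goods → 5.25% + 0% district = 5.25% → $0.83
Watch battery replacement $13.75: taxable services → 9.25% + 0% district = 9.25% → $1.27
Key duplication $5.69: taxable services → 9.25% + 0% district = 9.25% → $0.53
Dish soap $8.06: all other goods → 5.25% + 0% district = 5.25% → $0.42
Pet grooming $103.18: taxable services → 9.25% + 0% district = 9.25% → $9.54
Area rug (5x8) $107.58: household furniture → 10% + 2.75% district = 12.75% → $13.72
Total tax = $0.83 + $1.27 + $0.53 + $0.42 + $9.54 + $13.72 = $26.31

$26.31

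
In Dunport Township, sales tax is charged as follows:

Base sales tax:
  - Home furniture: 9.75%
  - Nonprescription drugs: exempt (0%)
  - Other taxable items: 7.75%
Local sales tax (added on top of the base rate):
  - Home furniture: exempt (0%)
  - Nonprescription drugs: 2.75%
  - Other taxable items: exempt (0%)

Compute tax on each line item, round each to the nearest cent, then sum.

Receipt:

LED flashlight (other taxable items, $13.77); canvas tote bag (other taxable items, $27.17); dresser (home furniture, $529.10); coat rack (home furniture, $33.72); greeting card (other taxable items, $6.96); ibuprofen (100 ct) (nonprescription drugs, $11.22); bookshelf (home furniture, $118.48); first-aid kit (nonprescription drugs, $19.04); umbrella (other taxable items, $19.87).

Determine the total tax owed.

LED flashlight $13.77: other taxable items → 7.75% + 0% local = 7.75% → $1.07
Canvas tote bag $27.17: other taxable items → 7.75% + 0% local = 7.75% → $2.11
Dresser $529.10: home furniture → 9.75% + 0% local = 9.75% → $51.59
Coat rack $33.72: home furniture → 9.75% + 0% local = 9.75% → $3.29
Greeting card $6.96: other taxable items → 7.75% + 0% local = 7.75% → $0.54
Ibuprofen (100 ct) $11.22: nonprescription drugs → 0% + 2.75% local = 2.75% → $0.31
Bookshelf $118.48: home furniture → 9.75% + 0% local = 9.75% → $11.55
First-aid kit $19.04: nonprescription drugs → 0% + 2.75% local = 2.75% → $0.52
Umbrella $19.87: other taxable items → 7.75% + 0% local = 7.75% → $1.54
Total tax = $1.07 + $2.11 + $51.59 + $3.29 + $0.54 + $0.31 + $11.55 + $0.52 + $1.54 = $72.52

$72.52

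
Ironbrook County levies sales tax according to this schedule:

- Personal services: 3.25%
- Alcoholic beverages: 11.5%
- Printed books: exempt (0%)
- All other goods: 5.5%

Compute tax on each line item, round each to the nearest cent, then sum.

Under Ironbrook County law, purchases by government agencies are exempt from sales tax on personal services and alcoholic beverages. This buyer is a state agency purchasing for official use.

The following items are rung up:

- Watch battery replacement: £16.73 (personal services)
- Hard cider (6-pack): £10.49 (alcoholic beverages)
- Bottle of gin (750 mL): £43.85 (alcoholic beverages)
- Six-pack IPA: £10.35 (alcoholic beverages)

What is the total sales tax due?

Watch battery replacement £16.73: personal services, buyer-exempt → 0% → £0.00
Hard cider (6-pack) £10.49: alcoholic beverages, buyer-exempt → 0% → £0.00
Bottle of gin (750 mL) £43.85: alcoholic beverages, buyer-exempt → 0% → £0.00
Six-pack IPA £10.35: alcoholic beverages, buyer-exempt → 0% → £0.00
Total tax = £0.00

£0.00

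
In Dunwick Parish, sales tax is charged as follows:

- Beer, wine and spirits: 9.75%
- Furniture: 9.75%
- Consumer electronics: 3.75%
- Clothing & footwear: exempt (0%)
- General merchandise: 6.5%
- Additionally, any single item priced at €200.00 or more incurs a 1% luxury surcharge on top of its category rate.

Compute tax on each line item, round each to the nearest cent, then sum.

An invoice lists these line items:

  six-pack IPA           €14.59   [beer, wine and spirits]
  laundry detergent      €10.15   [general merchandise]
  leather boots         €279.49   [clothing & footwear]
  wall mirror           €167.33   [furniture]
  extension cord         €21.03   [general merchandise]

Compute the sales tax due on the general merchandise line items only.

€2.03

Laundry detergent €10.15: general merchandise → 6.5% → €0.66
Extension cord €21.03: general merchandise → 6.5% → €1.37
Tax on general merchandise = €0.66 + €1.37 = €2.03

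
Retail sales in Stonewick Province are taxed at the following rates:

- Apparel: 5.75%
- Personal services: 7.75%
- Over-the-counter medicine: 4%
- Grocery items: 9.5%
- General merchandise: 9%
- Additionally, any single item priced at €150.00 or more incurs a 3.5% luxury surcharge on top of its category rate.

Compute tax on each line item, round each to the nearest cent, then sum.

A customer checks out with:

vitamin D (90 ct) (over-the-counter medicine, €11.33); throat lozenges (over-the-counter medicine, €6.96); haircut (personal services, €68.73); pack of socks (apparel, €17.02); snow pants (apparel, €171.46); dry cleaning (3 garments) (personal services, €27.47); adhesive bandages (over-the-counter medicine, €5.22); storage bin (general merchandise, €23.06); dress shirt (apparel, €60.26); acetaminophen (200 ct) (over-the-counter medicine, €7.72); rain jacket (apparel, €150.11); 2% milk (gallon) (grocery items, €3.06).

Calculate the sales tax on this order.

Vitamin D (90 ct) €11.33: over-the-counter medicine → 4% → €0.45
Throat lozenges €6.96: over-the-counter medicine → 4% → €0.28
Haircut €68.73: personal services → 7.75% → €5.33
Pack of socks €17.02: apparel → 5.75% → €0.98
Snow pants €171.46: apparel → 5.75% + 3.5% surcharge = 9.25% → €15.86
Dry cleaning (3 garments) €27.47: personal services → 7.75% → €2.13
Adhesive bandages €5.22: over-the-counter medicine → 4% → €0.21
Storage bin €23.06: general merchandise → 9% → €2.08
Dress shirt €60.26: apparel → 5.75% → €3.46
Acetaminophen (200 ct) €7.72: over-the-counter medicine → 4% → €0.31
Rain jacket €150.11: apparel → 5.75% + 3.5% surcharge = 9.25% → €13.89
2% milk (gallon) €3.06: grocery items → 9.5% → €0.29
Total tax = €0.45 + €0.28 + €5.33 + €0.98 + €15.86 + €2.13 + €0.21 + €2.08 + €3.46 + €0.31 + €13.89 + €0.29 = €45.27

€45.27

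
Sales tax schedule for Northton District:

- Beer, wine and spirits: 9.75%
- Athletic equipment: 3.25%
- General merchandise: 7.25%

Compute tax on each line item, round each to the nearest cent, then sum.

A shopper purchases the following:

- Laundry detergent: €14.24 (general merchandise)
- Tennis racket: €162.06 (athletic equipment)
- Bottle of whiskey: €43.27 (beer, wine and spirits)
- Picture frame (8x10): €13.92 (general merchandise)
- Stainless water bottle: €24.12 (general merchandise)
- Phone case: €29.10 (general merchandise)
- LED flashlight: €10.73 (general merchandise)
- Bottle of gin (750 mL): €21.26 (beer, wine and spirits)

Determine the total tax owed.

Laundry detergent €14.24: general merchandise → 7.25% → €1.03
Tennis racket €162.06: athletic equipment → 3.25% → €5.27
Bottle of whiskey €43.27: beer, wine and spirits → 9.75% → €4.22
Picture frame (8x10) €13.92: general merchandise → 7.25% → €1.01
Stainless water bottle €24.12: general merchandise → 7.25% → €1.75
Phone case €29.10: general merchandise → 7.25% → €2.11
LED flashlight €10.73: general merchandise → 7.25% → €0.78
Bottle of gin (750 mL) €21.26: beer, wine and spirits → 9.75% → €2.07
Total tax = €1.03 + €5.27 + €4.22 + €1.01 + €1.75 + €2.11 + €0.78 + €2.07 = €18.24

€18.24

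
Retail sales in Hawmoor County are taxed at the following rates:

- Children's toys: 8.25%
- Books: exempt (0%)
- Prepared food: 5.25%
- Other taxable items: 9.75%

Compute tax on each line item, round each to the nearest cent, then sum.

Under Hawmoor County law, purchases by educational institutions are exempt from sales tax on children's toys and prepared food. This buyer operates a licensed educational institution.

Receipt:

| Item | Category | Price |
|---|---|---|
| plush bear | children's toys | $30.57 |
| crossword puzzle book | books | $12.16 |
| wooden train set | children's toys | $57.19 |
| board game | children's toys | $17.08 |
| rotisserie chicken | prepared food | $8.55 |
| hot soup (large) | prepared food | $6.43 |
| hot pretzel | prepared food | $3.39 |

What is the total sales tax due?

$0.00

Plush bear $30.57: children's toys, buyer-exempt → 0% → $0.00
Crossword puzzle book $12.16: books → 0% → $0.00
Wooden train set $57.19: children's toys, buyer-exempt → 0% → $0.00
Board game $17.08: children's toys, buyer-exempt → 0% → $0.00
Rotisserie chicken $8.55: prepared food, buyer-exempt → 0% → $0.00
Hot soup (large) $6.43: prepared food, buyer-exempt → 0% → $0.00
Hot pretzel $3.39: prepared food, buyer-exempt → 0% → $0.00
Total tax = $0.00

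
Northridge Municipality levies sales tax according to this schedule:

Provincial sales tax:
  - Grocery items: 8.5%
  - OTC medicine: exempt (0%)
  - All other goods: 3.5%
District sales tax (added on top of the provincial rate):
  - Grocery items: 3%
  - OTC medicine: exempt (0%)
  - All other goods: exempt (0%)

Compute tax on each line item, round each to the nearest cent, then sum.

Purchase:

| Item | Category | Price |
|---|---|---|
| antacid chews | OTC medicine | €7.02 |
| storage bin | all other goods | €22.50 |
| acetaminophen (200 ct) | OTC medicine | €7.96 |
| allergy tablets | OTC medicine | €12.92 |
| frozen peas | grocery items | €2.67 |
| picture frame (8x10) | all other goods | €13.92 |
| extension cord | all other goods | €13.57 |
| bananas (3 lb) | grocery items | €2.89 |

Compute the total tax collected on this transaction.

Antacid chews €7.02: OTC medicine → 0% + 0% district = 0% → €0.00
Storage bin €22.50: all other goods → 3.5% + 0% district = 3.5% → €0.79
Acetaminophen (200 ct) €7.96: OTC medicine → 0% + 0% district = 0% → €0.00
Allergy tablets €12.92: OTC medicine → 0% + 0% district = 0% → €0.00
Frozen peas €2.67: grocery items → 8.5% + 3% district = 11.5% → €0.31
Picture frame (8x10) €13.92: all other goods → 3.5% + 0% district = 3.5% → €0.49
Extension cord €13.57: all other goods → 3.5% + 0% district = 3.5% → €0.47
Bananas (3 lb) €2.89: grocery items → 8.5% + 3% district = 11.5% → €0.33
Total tax = €0.79 + €0.31 + €0.49 + €0.47 + €0.33 = €2.39

€2.39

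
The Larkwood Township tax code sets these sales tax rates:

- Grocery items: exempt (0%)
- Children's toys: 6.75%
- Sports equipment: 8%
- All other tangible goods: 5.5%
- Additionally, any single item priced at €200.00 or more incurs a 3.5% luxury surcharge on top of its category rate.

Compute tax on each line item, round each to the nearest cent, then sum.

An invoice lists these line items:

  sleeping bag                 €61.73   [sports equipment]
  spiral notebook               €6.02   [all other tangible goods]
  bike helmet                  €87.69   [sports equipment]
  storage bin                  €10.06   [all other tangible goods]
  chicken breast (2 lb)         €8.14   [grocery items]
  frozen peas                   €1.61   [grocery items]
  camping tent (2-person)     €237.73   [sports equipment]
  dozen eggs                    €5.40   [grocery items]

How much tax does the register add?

€40.18

Sleeping bag €61.73: sports equipment → 8% → €4.94
Spiral notebook €6.02: all other tangible goods → 5.5% → €0.33
Bike helmet €87.69: sports equipment → 8% → €7.02
Storage bin €10.06: all other tangible goods → 5.5% → €0.55
Chicken breast (2 lb) €8.14: grocery items → 0% → €0.00
Frozen peas €1.61: grocery items → 0% → €0.00
Camping tent (2-person) €237.73: sports equipment → 8% + 3.5% surcharge = 11.5% → €27.34
Dozen eggs €5.40: grocery items → 0% → €0.00
Total tax = €4.94 + €0.33 + €7.02 + €0.55 + €27.34 = €40.18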